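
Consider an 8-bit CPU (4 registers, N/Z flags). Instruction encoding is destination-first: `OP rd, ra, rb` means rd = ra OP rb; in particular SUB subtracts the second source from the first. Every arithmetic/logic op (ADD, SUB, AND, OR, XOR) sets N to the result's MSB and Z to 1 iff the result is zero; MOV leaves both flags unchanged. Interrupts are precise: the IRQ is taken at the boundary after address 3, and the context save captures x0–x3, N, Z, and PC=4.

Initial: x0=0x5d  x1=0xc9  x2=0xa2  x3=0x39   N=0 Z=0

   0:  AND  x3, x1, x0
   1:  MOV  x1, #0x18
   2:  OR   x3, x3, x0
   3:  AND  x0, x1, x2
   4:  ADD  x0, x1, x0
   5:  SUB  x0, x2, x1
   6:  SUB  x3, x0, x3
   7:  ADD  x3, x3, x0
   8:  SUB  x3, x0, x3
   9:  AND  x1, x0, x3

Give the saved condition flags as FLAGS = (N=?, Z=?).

after  0: x0=0x5d x1=0xc9 x2=0xa2 x3=0x49  N=0 Z=0
after  1: x0=0x5d x1=0x18 x2=0xa2 x3=0x49  N=0 Z=0
after  2: x0=0x5d x1=0x18 x2=0xa2 x3=0x5d  N=0 Z=0
after  3: x0=0x00 x1=0x18 x2=0xa2 x3=0x5d  N=0 Z=1
-- IRQ taken; context saved, return-PC = 4 --

FLAGS = (N=0, Z=1)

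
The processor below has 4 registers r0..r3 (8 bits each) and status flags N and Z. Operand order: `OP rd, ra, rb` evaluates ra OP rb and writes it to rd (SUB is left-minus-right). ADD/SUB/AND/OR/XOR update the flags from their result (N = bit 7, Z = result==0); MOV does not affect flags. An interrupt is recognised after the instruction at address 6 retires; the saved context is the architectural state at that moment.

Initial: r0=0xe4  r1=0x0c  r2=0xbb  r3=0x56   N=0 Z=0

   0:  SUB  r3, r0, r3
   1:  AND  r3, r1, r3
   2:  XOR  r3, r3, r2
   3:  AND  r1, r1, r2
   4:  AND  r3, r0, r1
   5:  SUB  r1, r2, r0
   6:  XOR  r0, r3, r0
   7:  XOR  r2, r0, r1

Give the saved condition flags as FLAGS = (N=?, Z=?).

after  0: r0=0xe4 r1=0x0c r2=0xbb r3=0x8e  N=1 Z=0
after  1: r0=0xe4 r1=0x0c r2=0xbb r3=0x0c  N=0 Z=0
after  2: r0=0xe4 r1=0x0c r2=0xbb r3=0xb7  N=1 Z=0
after  3: r0=0xe4 r1=0x08 r2=0xbb r3=0xb7  N=0 Z=0
after  4: r0=0xe4 r1=0x08 r2=0xbb r3=0x00  N=0 Z=1
after  5: r0=0xe4 r1=0xd7 r2=0xbb r3=0x00  N=1 Z=0
after  6: r0=0xe4 r1=0xd7 r2=0xbb r3=0x00  N=1 Z=0
-- IRQ taken; context saved, return-PC = 7 --

FLAGS = (N=1, Z=0)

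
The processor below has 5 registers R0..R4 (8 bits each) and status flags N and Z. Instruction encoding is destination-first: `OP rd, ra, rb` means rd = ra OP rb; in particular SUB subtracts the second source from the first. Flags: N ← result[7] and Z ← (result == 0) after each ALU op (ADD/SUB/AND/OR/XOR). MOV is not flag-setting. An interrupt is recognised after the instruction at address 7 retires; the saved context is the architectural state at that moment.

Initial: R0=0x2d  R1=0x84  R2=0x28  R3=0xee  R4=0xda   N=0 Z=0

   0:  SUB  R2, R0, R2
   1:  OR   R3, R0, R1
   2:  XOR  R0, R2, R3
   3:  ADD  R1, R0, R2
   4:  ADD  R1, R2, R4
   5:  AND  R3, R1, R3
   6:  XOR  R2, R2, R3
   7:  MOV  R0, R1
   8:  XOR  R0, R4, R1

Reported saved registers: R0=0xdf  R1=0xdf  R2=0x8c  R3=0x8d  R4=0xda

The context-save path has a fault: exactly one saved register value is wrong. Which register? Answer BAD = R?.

BAD = R2

after  0: R0=0x2d R1=0x84 R2=0x05 R3=0xee R4=0xda  N=0 Z=0
after  1: R0=0x2d R1=0x84 R2=0x05 R3=0xad R4=0xda  N=1 Z=0
after  2: R0=0xa8 R1=0x84 R2=0x05 R3=0xad R4=0xda  N=1 Z=0
after  3: R0=0xa8 R1=0xad R2=0x05 R3=0xad R4=0xda  N=1 Z=0
after  4: R0=0xa8 R1=0xdf R2=0x05 R3=0xad R4=0xda  N=1 Z=0
after  5: R0=0xa8 R1=0xdf R2=0x05 R3=0x8d R4=0xda  N=1 Z=0
after  6: R0=0xa8 R1=0xdf R2=0x88 R3=0x8d R4=0xda  N=1 Z=0
after  7: R0=0xdf R1=0xdf R2=0x88 R3=0x8d R4=0xda  N=1 Z=0
-- IRQ taken; context saved, return-PC = 8 --
mismatch: R2: reported 0x8c vs actual 0x88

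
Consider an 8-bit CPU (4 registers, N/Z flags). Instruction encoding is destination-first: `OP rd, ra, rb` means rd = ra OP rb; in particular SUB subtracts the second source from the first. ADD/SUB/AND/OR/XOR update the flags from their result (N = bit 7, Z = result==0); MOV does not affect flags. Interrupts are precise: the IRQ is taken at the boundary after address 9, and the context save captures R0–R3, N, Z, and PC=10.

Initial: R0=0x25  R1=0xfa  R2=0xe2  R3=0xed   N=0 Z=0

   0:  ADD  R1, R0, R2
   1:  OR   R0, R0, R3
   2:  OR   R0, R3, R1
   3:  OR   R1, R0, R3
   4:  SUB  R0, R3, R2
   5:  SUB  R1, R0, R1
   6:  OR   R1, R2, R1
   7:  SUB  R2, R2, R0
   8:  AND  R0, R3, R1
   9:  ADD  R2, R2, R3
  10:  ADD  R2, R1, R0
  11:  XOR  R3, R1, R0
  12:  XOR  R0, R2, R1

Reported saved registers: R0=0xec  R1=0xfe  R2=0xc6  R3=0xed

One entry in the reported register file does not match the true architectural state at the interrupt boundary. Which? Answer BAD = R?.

BAD = R2

after  0: R0=0x25 R1=0x07 R2=0xe2 R3=0xed  N=0 Z=0
after  1: R0=0xed R1=0x07 R2=0xe2 R3=0xed  N=1 Z=0
after  2: R0=0xef R1=0x07 R2=0xe2 R3=0xed  N=1 Z=0
after  3: R0=0xef R1=0xef R2=0xe2 R3=0xed  N=1 Z=0
after  4: R0=0x0b R1=0xef R2=0xe2 R3=0xed  N=0 Z=0
after  5: R0=0x0b R1=0x1c R2=0xe2 R3=0xed  N=0 Z=0
after  6: R0=0x0b R1=0xfe R2=0xe2 R3=0xed  N=1 Z=0
after  7: R0=0x0b R1=0xfe R2=0xd7 R3=0xed  N=1 Z=0
after  8: R0=0xec R1=0xfe R2=0xd7 R3=0xed  N=1 Z=0
after  9: R0=0xec R1=0xfe R2=0xc4 R3=0xed  N=1 Z=0
-- IRQ taken; context saved, return-PC = 10 --
mismatch: R2: reported 0xc6 vs actual 0xc4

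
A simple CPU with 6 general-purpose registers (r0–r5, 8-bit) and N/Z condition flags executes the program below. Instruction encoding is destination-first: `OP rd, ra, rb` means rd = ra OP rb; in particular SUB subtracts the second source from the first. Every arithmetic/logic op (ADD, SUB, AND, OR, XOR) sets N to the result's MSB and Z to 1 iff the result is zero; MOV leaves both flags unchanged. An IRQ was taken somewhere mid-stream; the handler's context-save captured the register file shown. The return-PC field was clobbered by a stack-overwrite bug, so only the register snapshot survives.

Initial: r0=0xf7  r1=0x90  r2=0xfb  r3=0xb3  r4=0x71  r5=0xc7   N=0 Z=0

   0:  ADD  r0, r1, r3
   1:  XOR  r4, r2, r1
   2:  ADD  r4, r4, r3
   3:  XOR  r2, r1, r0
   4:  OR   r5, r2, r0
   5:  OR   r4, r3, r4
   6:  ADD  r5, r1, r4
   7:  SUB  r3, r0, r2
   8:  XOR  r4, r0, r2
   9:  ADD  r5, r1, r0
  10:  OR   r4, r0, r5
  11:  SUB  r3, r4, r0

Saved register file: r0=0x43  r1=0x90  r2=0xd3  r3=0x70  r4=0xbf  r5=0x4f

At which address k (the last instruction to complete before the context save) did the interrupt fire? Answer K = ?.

K = 7

after  0: r0=0x43 r1=0x90 r2=0xfb r3=0xb3 r4=0x71 r5=0xc7  N=0 Z=0
after  1: r0=0x43 r1=0x90 r2=0xfb r3=0xb3 r4=0x6b r5=0xc7  N=0 Z=0
after  2: r0=0x43 r1=0x90 r2=0xfb r3=0xb3 r4=0x1e r5=0xc7  N=0 Z=0
after  3: r0=0x43 r1=0x90 r2=0xd3 r3=0xb3 r4=0x1e r5=0xc7  N=1 Z=0
after  4: r0=0x43 r1=0x90 r2=0xd3 r3=0xb3 r4=0x1e r5=0xd3  N=1 Z=0
after  5: r0=0x43 r1=0x90 r2=0xd3 r3=0xb3 r4=0xbf r5=0xd3  N=1 Z=0
after  6: r0=0x43 r1=0x90 r2=0xd3 r3=0xb3 r4=0xbf r5=0x4f  N=0 Z=0
after  7: r0=0x43 r1=0x90 r2=0xd3 r3=0x70 r4=0xbf r5=0x4f  N=0 Z=0
-- IRQ taken; context saved, return-PC = 8 --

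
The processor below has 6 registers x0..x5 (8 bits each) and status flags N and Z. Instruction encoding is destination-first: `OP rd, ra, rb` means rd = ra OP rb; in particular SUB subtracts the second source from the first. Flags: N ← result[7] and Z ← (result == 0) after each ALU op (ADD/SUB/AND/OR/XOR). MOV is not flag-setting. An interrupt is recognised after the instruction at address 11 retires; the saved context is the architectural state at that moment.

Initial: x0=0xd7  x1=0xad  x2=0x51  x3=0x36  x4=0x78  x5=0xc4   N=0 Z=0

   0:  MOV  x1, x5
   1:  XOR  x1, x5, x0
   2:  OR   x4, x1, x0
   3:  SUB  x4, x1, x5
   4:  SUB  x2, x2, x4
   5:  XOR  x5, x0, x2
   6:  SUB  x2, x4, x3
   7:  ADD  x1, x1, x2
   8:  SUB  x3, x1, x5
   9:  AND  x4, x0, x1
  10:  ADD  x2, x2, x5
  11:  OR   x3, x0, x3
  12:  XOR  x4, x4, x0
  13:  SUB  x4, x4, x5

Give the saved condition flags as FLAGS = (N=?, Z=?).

after  0: x0=0xd7 x1=0xc4 x2=0x51 x3=0x36 x4=0x78 x5=0xc4  N=0 Z=0
after  1: x0=0xd7 x1=0x13 x2=0x51 x3=0x36 x4=0x78 x5=0xc4  N=0 Z=0
after  2: x0=0xd7 x1=0x13 x2=0x51 x3=0x36 x4=0xd7 x5=0xc4  N=1 Z=0
after  3: x0=0xd7 x1=0x13 x2=0x51 x3=0x36 x4=0x4f x5=0xc4  N=0 Z=0
after  4: x0=0xd7 x1=0x13 x2=0x02 x3=0x36 x4=0x4f x5=0xc4  N=0 Z=0
after  5: x0=0xd7 x1=0x13 x2=0x02 x3=0x36 x4=0x4f x5=0xd5  N=1 Z=0
after  6: x0=0xd7 x1=0x13 x2=0x19 x3=0x36 x4=0x4f x5=0xd5  N=0 Z=0
after  7: x0=0xd7 x1=0x2c x2=0x19 x3=0x36 x4=0x4f x5=0xd5  N=0 Z=0
after  8: x0=0xd7 x1=0x2c x2=0x19 x3=0x57 x4=0x4f x5=0xd5  N=0 Z=0
after  9: x0=0xd7 x1=0x2c x2=0x19 x3=0x57 x4=0x04 x5=0xd5  N=0 Z=0
after 10: x0=0xd7 x1=0x2c x2=0xee x3=0x57 x4=0x04 x5=0xd5  N=1 Z=0
after 11: x0=0xd7 x1=0x2c x2=0xee x3=0xd7 x4=0x04 x5=0xd5  N=1 Z=0
-- IRQ taken; context saved, return-PC = 12 --

FLAGS = (N=1, Z=0)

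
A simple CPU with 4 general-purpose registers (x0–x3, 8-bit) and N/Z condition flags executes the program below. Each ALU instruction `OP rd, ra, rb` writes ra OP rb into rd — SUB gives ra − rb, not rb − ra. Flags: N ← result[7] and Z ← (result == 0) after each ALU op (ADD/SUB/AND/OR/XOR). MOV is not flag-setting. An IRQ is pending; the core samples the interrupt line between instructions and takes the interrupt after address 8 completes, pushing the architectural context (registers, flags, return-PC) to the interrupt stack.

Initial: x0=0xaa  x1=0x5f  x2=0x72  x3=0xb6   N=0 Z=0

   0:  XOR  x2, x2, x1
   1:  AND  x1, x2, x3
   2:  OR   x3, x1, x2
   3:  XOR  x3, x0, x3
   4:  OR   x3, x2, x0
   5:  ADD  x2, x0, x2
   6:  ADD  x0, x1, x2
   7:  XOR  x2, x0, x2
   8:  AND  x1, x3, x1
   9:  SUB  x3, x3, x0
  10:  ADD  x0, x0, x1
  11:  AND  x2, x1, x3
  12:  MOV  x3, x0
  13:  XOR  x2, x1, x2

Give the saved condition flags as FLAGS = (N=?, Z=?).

after  0: x0=0xaa x1=0x5f x2=0x2d x3=0xb6  N=0 Z=0
after  1: x0=0xaa x1=0x24 x2=0x2d x3=0xb6  N=0 Z=0
after  2: x0=0xaa x1=0x24 x2=0x2d x3=0x2d  N=0 Z=0
after  3: x0=0xaa x1=0x24 x2=0x2d x3=0x87  N=1 Z=0
after  4: x0=0xaa x1=0x24 x2=0x2d x3=0xaf  N=1 Z=0
after  5: x0=0xaa x1=0x24 x2=0xd7 x3=0xaf  N=1 Z=0
after  6: x0=0xfb x1=0x24 x2=0xd7 x3=0xaf  N=1 Z=0
after  7: x0=0xfb x1=0x24 x2=0x2c x3=0xaf  N=0 Z=0
after  8: x0=0xfb x1=0x24 x2=0x2c x3=0xaf  N=0 Z=0
-- IRQ taken; context saved, return-PC = 9 --

FLAGS = (N=0, Z=0)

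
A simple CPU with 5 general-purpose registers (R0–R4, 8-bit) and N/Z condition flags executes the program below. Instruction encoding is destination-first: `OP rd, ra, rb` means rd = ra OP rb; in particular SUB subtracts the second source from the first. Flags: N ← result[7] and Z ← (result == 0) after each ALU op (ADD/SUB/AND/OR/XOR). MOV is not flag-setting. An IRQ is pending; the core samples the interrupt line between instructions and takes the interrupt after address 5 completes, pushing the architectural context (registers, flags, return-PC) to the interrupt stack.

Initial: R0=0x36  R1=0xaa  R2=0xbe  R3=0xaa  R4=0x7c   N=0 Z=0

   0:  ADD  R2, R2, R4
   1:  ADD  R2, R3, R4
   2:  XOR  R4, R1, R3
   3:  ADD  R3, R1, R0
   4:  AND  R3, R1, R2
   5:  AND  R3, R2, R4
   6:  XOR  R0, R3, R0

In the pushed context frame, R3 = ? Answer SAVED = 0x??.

SAVED = 0x00

after  0: R0=0x36 R1=0xaa R2=0x3a R3=0xaa R4=0x7c  N=0 Z=0
after  1: R0=0x36 R1=0xaa R2=0x26 R3=0xaa R4=0x7c  N=0 Z=0
after  2: R0=0x36 R1=0xaa R2=0x26 R3=0xaa R4=0x00  N=0 Z=1
after  3: R0=0x36 R1=0xaa R2=0x26 R3=0xe0 R4=0x00  N=1 Z=0
after  4: R0=0x36 R1=0xaa R2=0x26 R3=0x22 R4=0x00  N=0 Z=0
after  5: R0=0x36 R1=0xaa R2=0x26 R3=0x00 R4=0x00  N=0 Z=1
-- IRQ taken; context saved, return-PC = 6 --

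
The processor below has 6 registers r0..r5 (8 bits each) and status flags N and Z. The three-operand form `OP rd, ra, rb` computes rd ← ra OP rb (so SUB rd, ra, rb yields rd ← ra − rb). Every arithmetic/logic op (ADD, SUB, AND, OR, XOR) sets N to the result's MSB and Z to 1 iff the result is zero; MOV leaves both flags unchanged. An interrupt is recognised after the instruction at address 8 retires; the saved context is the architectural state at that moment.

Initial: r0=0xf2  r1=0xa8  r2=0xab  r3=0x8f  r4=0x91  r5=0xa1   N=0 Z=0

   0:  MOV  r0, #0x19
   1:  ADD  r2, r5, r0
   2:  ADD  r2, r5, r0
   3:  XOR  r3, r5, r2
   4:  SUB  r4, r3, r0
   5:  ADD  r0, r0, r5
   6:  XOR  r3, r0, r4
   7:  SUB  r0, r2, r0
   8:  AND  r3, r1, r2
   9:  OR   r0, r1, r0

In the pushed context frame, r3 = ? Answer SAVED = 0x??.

SAVED = 0xa8

after  0: r0=0x19 r1=0xa8 r2=0xab r3=0x8f r4=0x91 r5=0xa1  N=0 Z=0
after  1: r0=0x19 r1=0xa8 r2=0xba r3=0x8f r4=0x91 r5=0xa1  N=1 Z=0
after  2: r0=0x19 r1=0xa8 r2=0xba r3=0x8f r4=0x91 r5=0xa1  N=1 Z=0
after  3: r0=0x19 r1=0xa8 r2=0xba r3=0x1b r4=0x91 r5=0xa1  N=0 Z=0
after  4: r0=0x19 r1=0xa8 r2=0xba r3=0x1b r4=0x02 r5=0xa1  N=0 Z=0
after  5: r0=0xba r1=0xa8 r2=0xba r3=0x1b r4=0x02 r5=0xa1  N=1 Z=0
after  6: r0=0xba r1=0xa8 r2=0xba r3=0xb8 r4=0x02 r5=0xa1  N=1 Z=0
after  7: r0=0x00 r1=0xa8 r2=0xba r3=0xb8 r4=0x02 r5=0xa1  N=0 Z=1
after  8: r0=0x00 r1=0xa8 r2=0xba r3=0xa8 r4=0x02 r5=0xa1  N=1 Z=0
-- IRQ taken; context saved, return-PC = 9 --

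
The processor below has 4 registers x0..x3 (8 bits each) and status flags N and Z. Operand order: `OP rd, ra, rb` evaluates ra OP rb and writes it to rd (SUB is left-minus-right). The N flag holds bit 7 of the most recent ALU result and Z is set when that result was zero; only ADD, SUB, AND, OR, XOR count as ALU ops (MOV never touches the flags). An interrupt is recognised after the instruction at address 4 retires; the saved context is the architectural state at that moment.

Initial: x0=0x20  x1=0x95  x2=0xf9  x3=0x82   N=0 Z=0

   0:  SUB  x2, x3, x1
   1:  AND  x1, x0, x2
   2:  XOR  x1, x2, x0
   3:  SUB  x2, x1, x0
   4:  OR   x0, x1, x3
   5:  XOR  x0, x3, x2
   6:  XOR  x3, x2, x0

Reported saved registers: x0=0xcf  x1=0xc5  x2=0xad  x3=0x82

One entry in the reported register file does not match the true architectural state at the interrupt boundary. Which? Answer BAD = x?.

after  0: x0=0x20 x1=0x95 x2=0xed x3=0x82  N=1 Z=0
after  1: x0=0x20 x1=0x20 x2=0xed x3=0x82  N=0 Z=0
after  2: x0=0x20 x1=0xcd x2=0xed x3=0x82  N=1 Z=0
after  3: x0=0x20 x1=0xcd x2=0xad x3=0x82  N=1 Z=0
after  4: x0=0xcf x1=0xcd x2=0xad x3=0x82  N=1 Z=0
-- IRQ taken; context saved, return-PC = 5 --
mismatch: x1: reported 0xc5 vs actual 0xcd

BAD = x1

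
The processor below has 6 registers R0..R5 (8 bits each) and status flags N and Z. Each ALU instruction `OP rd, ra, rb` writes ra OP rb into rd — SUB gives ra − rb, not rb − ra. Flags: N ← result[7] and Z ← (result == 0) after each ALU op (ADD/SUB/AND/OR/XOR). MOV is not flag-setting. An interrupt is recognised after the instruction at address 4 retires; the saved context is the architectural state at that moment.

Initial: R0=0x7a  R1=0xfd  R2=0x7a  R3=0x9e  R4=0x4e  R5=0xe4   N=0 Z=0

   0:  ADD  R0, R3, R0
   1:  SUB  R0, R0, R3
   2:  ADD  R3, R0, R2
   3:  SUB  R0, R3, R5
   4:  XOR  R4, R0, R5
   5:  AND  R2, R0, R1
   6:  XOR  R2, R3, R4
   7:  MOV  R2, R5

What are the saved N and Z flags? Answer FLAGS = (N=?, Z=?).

FLAGS = (N=1, Z=0)

after  0: R0=0x18 R1=0xfd R2=0x7a R3=0x9e R4=0x4e R5=0xe4  N=0 Z=0
after  1: R0=0x7a R1=0xfd R2=0x7a R3=0x9e R4=0x4e R5=0xe4  N=0 Z=0
after  2: R0=0x7a R1=0xfd R2=0x7a R3=0xf4 R4=0x4e R5=0xe4  N=1 Z=0
after  3: R0=0x10 R1=0xfd R2=0x7a R3=0xf4 R4=0x4e R5=0xe4  N=0 Z=0
after  4: R0=0x10 R1=0xfd R2=0x7a R3=0xf4 R4=0xf4 R5=0xe4  N=1 Z=0
-- IRQ taken; context saved, return-PC = 5 --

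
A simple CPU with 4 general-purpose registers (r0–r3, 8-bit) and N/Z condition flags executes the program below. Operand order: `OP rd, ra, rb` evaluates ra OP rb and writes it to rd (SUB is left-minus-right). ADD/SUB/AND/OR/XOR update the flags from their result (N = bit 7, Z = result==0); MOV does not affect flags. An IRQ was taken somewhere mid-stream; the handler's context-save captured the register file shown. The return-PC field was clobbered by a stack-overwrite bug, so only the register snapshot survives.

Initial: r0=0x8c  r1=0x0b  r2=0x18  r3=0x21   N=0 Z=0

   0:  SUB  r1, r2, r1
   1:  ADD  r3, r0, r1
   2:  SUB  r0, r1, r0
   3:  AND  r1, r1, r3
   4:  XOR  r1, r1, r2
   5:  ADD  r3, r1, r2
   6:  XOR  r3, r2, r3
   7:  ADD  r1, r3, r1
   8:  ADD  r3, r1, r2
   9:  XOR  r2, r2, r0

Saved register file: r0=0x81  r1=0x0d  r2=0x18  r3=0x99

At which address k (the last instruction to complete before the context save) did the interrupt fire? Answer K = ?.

K = 2

after  0: r0=0x8c r1=0x0d r2=0x18 r3=0x21  N=0 Z=0
after  1: r0=0x8c r1=0x0d r2=0x18 r3=0x99  N=1 Z=0
after  2: r0=0x81 r1=0x0d r2=0x18 r3=0x99  N=1 Z=0
-- IRQ taken; context saved, return-PC = 3 --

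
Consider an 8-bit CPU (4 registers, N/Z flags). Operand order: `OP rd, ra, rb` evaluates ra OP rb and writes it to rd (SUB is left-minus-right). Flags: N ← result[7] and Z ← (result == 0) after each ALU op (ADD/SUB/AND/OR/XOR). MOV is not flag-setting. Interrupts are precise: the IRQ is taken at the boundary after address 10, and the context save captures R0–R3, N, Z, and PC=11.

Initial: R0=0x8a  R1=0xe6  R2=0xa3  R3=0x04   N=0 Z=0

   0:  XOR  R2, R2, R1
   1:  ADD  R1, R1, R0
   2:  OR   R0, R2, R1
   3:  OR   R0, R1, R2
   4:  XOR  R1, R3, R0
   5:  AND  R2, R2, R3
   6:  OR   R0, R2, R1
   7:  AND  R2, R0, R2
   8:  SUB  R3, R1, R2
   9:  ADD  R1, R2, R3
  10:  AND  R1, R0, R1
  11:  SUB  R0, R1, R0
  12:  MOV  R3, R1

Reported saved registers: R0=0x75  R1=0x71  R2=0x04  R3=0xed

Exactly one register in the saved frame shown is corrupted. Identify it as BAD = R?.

after  0: R0=0x8a R1=0xe6 R2=0x45 R3=0x04  N=0 Z=0
after  1: R0=0x8a R1=0x70 R2=0x45 R3=0x04  N=0 Z=0
after  2: R0=0x75 R1=0x70 R2=0x45 R3=0x04  N=0 Z=0
after  3: R0=0x75 R1=0x70 R2=0x45 R3=0x04  N=0 Z=0
after  4: R0=0x75 R1=0x71 R2=0x45 R3=0x04  N=0 Z=0
after  5: R0=0x75 R1=0x71 R2=0x04 R3=0x04  N=0 Z=0
after  6: R0=0x75 R1=0x71 R2=0x04 R3=0x04  N=0 Z=0
after  7: R0=0x75 R1=0x71 R2=0x04 R3=0x04  N=0 Z=0
after  8: R0=0x75 R1=0x71 R2=0x04 R3=0x6d  N=0 Z=0
after  9: R0=0x75 R1=0x71 R2=0x04 R3=0x6d  N=0 Z=0
after 10: R0=0x75 R1=0x71 R2=0x04 R3=0x6d  N=0 Z=0
-- IRQ taken; context saved, return-PC = 11 --
mismatch: R3: reported 0xed vs actual 0x6d

BAD = R3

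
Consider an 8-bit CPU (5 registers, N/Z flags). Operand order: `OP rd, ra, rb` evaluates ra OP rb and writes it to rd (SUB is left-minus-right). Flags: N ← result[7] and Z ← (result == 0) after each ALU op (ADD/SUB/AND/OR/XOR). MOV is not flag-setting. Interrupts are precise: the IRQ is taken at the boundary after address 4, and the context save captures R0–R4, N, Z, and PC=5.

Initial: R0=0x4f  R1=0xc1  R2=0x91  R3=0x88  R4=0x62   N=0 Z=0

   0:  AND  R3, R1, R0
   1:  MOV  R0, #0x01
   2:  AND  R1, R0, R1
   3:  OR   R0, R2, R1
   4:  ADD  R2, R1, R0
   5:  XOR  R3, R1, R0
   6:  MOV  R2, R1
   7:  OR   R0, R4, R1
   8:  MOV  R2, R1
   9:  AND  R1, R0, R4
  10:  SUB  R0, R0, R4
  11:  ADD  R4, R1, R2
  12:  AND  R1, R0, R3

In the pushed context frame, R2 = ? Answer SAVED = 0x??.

SAVED = 0x92

after  0: R0=0x4f R1=0xc1 R2=0x91 R3=0x41 R4=0x62  N=0 Z=0
after  1: R0=0x01 R1=0xc1 R2=0x91 R3=0x41 R4=0x62  N=0 Z=0
after  2: R0=0x01 R1=0x01 R2=0x91 R3=0x41 R4=0x62  N=0 Z=0
after  3: R0=0x91 R1=0x01 R2=0x91 R3=0x41 R4=0x62  N=1 Z=0
after  4: R0=0x91 R1=0x01 R2=0x92 R3=0x41 R4=0x62  N=1 Z=0
-- IRQ taken; context saved, return-PC = 5 --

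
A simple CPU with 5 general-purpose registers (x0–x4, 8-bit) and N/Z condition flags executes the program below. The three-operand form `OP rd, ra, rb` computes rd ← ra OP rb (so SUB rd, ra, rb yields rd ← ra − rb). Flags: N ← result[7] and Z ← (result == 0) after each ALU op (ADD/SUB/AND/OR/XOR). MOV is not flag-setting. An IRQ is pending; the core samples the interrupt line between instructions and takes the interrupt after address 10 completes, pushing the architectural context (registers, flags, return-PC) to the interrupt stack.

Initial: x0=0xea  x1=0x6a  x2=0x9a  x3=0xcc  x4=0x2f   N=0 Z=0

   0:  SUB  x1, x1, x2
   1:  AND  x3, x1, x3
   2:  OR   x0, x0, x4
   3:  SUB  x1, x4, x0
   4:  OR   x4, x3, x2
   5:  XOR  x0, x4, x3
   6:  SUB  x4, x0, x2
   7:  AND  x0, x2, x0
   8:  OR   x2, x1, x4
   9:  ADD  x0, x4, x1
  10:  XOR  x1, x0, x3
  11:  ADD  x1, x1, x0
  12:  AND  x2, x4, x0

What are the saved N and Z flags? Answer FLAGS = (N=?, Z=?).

FLAGS = (N=0, Z=1)

after  0: x0=0xea x1=0xd0 x2=0x9a x3=0xcc x4=0x2f  N=1 Z=0
after  1: x0=0xea x1=0xd0 x2=0x9a x3=0xc0 x4=0x2f  N=1 Z=0
after  2: x0=0xef x1=0xd0 x2=0x9a x3=0xc0 x4=0x2f  N=1 Z=0
after  3: x0=0xef x1=0x40 x2=0x9a x3=0xc0 x4=0x2f  N=0 Z=0
after  4: x0=0xef x1=0x40 x2=0x9a x3=0xc0 x4=0xda  N=1 Z=0
after  5: x0=0x1a x1=0x40 x2=0x9a x3=0xc0 x4=0xda  N=0 Z=0
after  6: x0=0x1a x1=0x40 x2=0x9a x3=0xc0 x4=0x80  N=1 Z=0
after  7: x0=0x1a x1=0x40 x2=0x9a x3=0xc0 x4=0x80  N=0 Z=0
after  8: x0=0x1a x1=0x40 x2=0xc0 x3=0xc0 x4=0x80  N=1 Z=0
after  9: x0=0xc0 x1=0x40 x2=0xc0 x3=0xc0 x4=0x80  N=1 Z=0
after 10: x0=0xc0 x1=0x00 x2=0xc0 x3=0xc0 x4=0x80  N=0 Z=1
-- IRQ taken; context saved, return-PC = 11 --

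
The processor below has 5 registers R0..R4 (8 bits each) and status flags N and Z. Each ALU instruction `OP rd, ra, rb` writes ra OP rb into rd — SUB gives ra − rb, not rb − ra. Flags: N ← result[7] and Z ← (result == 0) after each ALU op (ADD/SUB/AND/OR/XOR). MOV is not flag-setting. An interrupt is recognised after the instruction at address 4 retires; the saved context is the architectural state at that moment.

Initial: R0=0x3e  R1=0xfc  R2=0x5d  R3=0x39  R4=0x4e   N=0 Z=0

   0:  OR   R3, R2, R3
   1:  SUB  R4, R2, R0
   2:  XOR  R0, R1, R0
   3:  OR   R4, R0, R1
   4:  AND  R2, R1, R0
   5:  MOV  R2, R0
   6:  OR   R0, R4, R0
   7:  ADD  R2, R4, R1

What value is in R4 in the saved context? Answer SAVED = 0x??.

after  0: R0=0x3e R1=0xfc R2=0x5d R3=0x7d R4=0x4e  N=0 Z=0
after  1: R0=0x3e R1=0xfc R2=0x5d R3=0x7d R4=0x1f  N=0 Z=0
after  2: R0=0xc2 R1=0xfc R2=0x5d R3=0x7d R4=0x1f  N=1 Z=0
after  3: R0=0xc2 R1=0xfc R2=0x5d R3=0x7d R4=0xfe  N=1 Z=0
after  4: R0=0xc2 R1=0xfc R2=0xc0 R3=0x7d R4=0xfe  N=1 Z=0
-- IRQ taken; context saved, return-PC = 5 --

SAVED = 0xfe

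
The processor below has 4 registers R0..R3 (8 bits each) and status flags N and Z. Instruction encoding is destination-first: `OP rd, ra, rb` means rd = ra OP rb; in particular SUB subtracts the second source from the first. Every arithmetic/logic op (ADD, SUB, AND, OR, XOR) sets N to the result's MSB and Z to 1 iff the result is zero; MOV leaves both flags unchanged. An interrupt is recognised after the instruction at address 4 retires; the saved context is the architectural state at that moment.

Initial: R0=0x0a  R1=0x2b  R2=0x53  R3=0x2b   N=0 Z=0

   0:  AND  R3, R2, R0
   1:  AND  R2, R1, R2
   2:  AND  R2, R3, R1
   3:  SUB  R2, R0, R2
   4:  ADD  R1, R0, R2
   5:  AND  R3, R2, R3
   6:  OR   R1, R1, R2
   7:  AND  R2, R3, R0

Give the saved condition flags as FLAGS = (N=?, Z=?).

FLAGS = (N=0, Z=0)

after  0: R0=0x0a R1=0x2b R2=0x53 R3=0x02  N=0 Z=0
after  1: R0=0x0a R1=0x2b R2=0x03 R3=0x02  N=0 Z=0
after  2: R0=0x0a R1=0x2b R2=0x02 R3=0x02  N=0 Z=0
after  3: R0=0x0a R1=0x2b R2=0x08 R3=0x02  N=0 Z=0
after  4: R0=0x0a R1=0x12 R2=0x08 R3=0x02  N=0 Z=0
-- IRQ taken; context saved, return-PC = 5 --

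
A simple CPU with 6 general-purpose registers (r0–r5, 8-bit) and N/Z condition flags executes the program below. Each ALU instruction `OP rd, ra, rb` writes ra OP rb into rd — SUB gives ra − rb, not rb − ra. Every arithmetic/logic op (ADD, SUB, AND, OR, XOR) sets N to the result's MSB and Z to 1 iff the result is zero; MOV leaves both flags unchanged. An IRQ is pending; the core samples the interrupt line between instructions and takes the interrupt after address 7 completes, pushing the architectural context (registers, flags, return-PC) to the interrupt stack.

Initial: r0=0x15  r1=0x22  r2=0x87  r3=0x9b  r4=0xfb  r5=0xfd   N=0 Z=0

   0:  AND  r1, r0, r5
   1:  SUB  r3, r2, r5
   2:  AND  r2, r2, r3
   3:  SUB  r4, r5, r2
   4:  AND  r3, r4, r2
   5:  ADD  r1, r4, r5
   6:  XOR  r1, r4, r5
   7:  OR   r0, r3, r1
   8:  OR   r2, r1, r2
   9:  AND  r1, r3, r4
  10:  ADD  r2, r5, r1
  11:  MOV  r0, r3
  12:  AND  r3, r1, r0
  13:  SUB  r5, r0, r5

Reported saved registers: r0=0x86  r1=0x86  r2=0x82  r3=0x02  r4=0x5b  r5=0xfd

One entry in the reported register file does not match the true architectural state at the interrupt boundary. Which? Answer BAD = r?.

BAD = r4

after  0: r0=0x15 r1=0x15 r2=0x87 r3=0x9b r4=0xfb r5=0xfd  N=0 Z=0
after  1: r0=0x15 r1=0x15 r2=0x87 r3=0x8a r4=0xfb r5=0xfd  N=1 Z=0
after  2: r0=0x15 r1=0x15 r2=0x82 r3=0x8a r4=0xfb r5=0xfd  N=1 Z=0
after  3: r0=0x15 r1=0x15 r2=0x82 r3=0x8a r4=0x7b r5=0xfd  N=0 Z=0
after  4: r0=0x15 r1=0x15 r2=0x82 r3=0x02 r4=0x7b r5=0xfd  N=0 Z=0
after  5: r0=0x15 r1=0x78 r2=0x82 r3=0x02 r4=0x7b r5=0xfd  N=0 Z=0
after  6: r0=0x15 r1=0x86 r2=0x82 r3=0x02 r4=0x7b r5=0xfd  N=1 Z=0
after  7: r0=0x86 r1=0x86 r2=0x82 r3=0x02 r4=0x7b r5=0xfd  N=1 Z=0
-- IRQ taken; context saved, return-PC = 8 --
mismatch: r4: reported 0x5b vs actual 0x7b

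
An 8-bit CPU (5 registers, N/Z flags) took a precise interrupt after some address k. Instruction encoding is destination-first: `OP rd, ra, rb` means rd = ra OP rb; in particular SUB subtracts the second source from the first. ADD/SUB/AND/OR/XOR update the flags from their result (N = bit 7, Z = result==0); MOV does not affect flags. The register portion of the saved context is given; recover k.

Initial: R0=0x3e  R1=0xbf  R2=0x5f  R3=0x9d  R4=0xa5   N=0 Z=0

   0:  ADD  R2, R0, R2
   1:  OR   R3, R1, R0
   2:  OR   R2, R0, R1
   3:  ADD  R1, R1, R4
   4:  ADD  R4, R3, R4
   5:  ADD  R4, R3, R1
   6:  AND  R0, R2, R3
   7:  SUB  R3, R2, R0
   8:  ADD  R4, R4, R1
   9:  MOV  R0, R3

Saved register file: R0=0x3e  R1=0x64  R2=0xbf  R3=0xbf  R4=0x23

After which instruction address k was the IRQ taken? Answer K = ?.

K = 5

after  0: R0=0x3e R1=0xbf R2=0x9d R3=0x9d R4=0xa5  N=1 Z=0
after  1: R0=0x3e R1=0xbf R2=0x9d R3=0xbf R4=0xa5  N=1 Z=0
after  2: R0=0x3e R1=0xbf R2=0xbf R3=0xbf R4=0xa5  N=1 Z=0
after  3: R0=0x3e R1=0x64 R2=0xbf R3=0xbf R4=0xa5  N=0 Z=0
after  4: R0=0x3e R1=0x64 R2=0xbf R3=0xbf R4=0x64  N=0 Z=0
after  5: R0=0x3e R1=0x64 R2=0xbf R3=0xbf R4=0x23  N=0 Z=0
-- IRQ taken; context saved, return-PC = 6 --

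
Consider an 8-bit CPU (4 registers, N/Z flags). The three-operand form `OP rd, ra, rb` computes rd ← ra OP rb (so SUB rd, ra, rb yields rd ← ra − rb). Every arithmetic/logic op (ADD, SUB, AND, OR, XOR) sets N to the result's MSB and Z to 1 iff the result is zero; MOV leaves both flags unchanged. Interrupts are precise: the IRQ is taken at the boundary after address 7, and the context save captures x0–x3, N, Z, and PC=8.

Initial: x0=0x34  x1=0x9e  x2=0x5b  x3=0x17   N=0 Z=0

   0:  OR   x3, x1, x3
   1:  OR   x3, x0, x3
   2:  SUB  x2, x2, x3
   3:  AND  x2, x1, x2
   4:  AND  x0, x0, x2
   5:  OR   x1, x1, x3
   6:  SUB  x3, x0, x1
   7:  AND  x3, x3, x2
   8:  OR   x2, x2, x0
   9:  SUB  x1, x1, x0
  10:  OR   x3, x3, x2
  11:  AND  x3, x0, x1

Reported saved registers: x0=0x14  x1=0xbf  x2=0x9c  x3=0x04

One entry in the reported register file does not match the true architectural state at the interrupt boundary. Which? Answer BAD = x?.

after  0: x0=0x34 x1=0x9e x2=0x5b x3=0x9f  N=1 Z=0
after  1: x0=0x34 x1=0x9e x2=0x5b x3=0xbf  N=1 Z=0
after  2: x0=0x34 x1=0x9e x2=0x9c x3=0xbf  N=1 Z=0
after  3: x0=0x34 x1=0x9e x2=0x9c x3=0xbf  N=1 Z=0
after  4: x0=0x14 x1=0x9e x2=0x9c x3=0xbf  N=0 Z=0
after  5: x0=0x14 x1=0xbf x2=0x9c x3=0xbf  N=1 Z=0
after  6: x0=0x14 x1=0xbf x2=0x9c x3=0x55  N=0 Z=0
after  7: x0=0x14 x1=0xbf x2=0x9c x3=0x14  N=0 Z=0
-- IRQ taken; context saved, return-PC = 8 --
mismatch: x3: reported 0x04 vs actual 0x14

BAD = x3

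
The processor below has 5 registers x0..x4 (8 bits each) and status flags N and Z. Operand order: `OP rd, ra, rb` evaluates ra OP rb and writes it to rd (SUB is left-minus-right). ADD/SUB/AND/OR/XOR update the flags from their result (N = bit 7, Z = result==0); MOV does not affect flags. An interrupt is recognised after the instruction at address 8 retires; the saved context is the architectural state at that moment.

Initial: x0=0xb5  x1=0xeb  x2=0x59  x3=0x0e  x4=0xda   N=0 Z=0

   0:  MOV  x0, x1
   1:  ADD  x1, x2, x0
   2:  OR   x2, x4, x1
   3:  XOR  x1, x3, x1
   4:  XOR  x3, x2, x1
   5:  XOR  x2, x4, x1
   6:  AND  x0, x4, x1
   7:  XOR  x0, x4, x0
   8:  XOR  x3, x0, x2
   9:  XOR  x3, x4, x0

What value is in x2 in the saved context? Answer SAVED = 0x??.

after  0: x0=0xeb x1=0xeb x2=0x59 x3=0x0e x4=0xda  N=0 Z=0
after  1: x0=0xeb x1=0x44 x2=0x59 x3=0x0e x4=0xda  N=0 Z=0
after  2: x0=0xeb x1=0x44 x2=0xde x3=0x0e x4=0xda  N=1 Z=0
after  3: x0=0xeb x1=0x4a x2=0xde x3=0x0e x4=0xda  N=0 Z=0
after  4: x0=0xeb x1=0x4a x2=0xde x3=0x94 x4=0xda  N=1 Z=0
after  5: x0=0xeb x1=0x4a x2=0x90 x3=0x94 x4=0xda  N=1 Z=0
after  6: x0=0x4a x1=0x4a x2=0x90 x3=0x94 x4=0xda  N=0 Z=0
after  7: x0=0x90 x1=0x4a x2=0x90 x3=0x94 x4=0xda  N=1 Z=0
after  8: x0=0x90 x1=0x4a x2=0x90 x3=0x00 x4=0xda  N=0 Z=1
-- IRQ taken; context saved, return-PC = 9 --

SAVED = 0x90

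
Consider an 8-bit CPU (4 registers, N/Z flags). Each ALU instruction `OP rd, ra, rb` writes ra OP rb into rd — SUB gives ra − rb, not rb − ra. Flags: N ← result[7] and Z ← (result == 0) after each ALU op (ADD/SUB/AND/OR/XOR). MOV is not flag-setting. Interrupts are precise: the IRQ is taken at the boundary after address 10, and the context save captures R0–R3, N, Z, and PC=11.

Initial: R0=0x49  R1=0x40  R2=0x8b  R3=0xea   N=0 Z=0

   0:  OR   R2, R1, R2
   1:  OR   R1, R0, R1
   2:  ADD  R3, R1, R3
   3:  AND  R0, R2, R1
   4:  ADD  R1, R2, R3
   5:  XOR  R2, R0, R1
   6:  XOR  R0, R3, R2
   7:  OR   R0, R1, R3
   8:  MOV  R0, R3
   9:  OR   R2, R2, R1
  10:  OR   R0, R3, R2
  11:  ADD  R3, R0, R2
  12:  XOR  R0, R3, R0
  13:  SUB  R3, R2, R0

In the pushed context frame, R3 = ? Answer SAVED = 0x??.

SAVED = 0x33

after  0: R0=0x49 R1=0x40 R2=0xcb R3=0xea  N=1 Z=0
after  1: R0=0x49 R1=0x49 R2=0xcb R3=0xea  N=0 Z=0
after  2: R0=0x49 R1=0x49 R2=0xcb R3=0x33  N=0 Z=0
after  3: R0=0x49 R1=0x49 R2=0xcb R3=0x33  N=0 Z=0
after  4: R0=0x49 R1=0xfe R2=0xcb R3=0x33  N=1 Z=0
after  5: R0=0x49 R1=0xfe R2=0xb7 R3=0x33  N=1 Z=0
after  6: R0=0x84 R1=0xfe R2=0xb7 R3=0x33  N=1 Z=0
after  7: R0=0xff R1=0xfe R2=0xb7 R3=0x33  N=1 Z=0
after  8: R0=0x33 R1=0xfe R2=0xb7 R3=0x33  N=1 Z=0
after  9: R0=0x33 R1=0xfe R2=0xff R3=0x33  N=1 Z=0
after 10: R0=0xff R1=0xfe R2=0xff R3=0x33  N=1 Z=0
-- IRQ taken; context saved, return-PC = 11 --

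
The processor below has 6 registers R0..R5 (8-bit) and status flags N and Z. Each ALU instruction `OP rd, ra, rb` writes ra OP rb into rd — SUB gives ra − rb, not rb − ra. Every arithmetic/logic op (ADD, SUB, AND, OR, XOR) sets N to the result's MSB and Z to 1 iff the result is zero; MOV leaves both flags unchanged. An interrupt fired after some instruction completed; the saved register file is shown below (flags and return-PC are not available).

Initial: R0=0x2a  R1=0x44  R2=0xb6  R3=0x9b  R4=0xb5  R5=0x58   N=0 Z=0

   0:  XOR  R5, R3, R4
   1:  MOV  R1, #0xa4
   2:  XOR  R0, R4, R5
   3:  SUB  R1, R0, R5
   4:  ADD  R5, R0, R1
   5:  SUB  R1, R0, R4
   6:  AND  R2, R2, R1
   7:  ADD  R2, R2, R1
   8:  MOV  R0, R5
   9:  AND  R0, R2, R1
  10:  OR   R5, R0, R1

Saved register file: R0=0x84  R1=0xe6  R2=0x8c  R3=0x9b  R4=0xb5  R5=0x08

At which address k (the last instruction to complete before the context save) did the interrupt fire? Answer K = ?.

after  0: R0=0x2a R1=0x44 R2=0xb6 R3=0x9b R4=0xb5 R5=0x2e  N=0 Z=0
after  1: R0=0x2a R1=0xa4 R2=0xb6 R3=0x9b R4=0xb5 R5=0x2e  N=0 Z=0
after  2: R0=0x9b R1=0xa4 R2=0xb6 R3=0x9b R4=0xb5 R5=0x2e  N=1 Z=0
after  3: R0=0x9b R1=0x6d R2=0xb6 R3=0x9b R4=0xb5 R5=0x2e  N=0 Z=0
after  4: R0=0x9b R1=0x6d R2=0xb6 R3=0x9b R4=0xb5 R5=0x08  N=0 Z=0
after  5: R0=0x9b R1=0xe6 R2=0xb6 R3=0x9b R4=0xb5 R5=0x08  N=1 Z=0
after  6: R0=0x9b R1=0xe6 R2=0xa6 R3=0x9b R4=0xb5 R5=0x08  N=1 Z=0
after  7: R0=0x9b R1=0xe6 R2=0x8c R3=0x9b R4=0xb5 R5=0x08  N=1 Z=0
after  8: R0=0x08 R1=0xe6 R2=0x8c R3=0x9b R4=0xb5 R5=0x08  N=1 Z=0
after  9: R0=0x84 R1=0xe6 R2=0x8c R3=0x9b R4=0xb5 R5=0x08  N=1 Z=0
-- IRQ taken; context saved, return-PC = 10 --

K = 9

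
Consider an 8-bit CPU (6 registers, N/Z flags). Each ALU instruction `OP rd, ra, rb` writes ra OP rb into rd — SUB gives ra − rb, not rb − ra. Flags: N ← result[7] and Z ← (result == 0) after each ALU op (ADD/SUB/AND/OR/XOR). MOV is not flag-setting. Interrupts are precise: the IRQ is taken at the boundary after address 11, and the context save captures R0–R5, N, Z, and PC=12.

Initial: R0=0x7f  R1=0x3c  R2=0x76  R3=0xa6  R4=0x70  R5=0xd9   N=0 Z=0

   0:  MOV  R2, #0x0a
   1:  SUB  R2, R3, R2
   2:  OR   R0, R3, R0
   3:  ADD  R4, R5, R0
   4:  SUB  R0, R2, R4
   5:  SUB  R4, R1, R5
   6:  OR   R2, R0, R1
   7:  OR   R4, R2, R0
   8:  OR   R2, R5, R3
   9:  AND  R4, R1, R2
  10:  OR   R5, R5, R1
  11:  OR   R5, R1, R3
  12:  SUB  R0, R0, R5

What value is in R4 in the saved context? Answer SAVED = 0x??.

after  0: R0=0x7f R1=0x3c R2=0x0a R3=0xa6 R4=0x70 R5=0xd9  N=0 Z=0
after  1: R0=0x7f R1=0x3c R2=0x9c R3=0xa6 R4=0x70 R5=0xd9  N=1 Z=0
after  2: R0=0xff R1=0x3c R2=0x9c R3=0xa6 R4=0x70 R5=0xd9  N=1 Z=0
after  3: R0=0xff R1=0x3c R2=0x9c R3=0xa6 R4=0xd8 R5=0xd9  N=1 Z=0
after  4: R0=0xc4 R1=0x3c R2=0x9c R3=0xa6 R4=0xd8 R5=0xd9  N=1 Z=0
after  5: R0=0xc4 R1=0x3c R2=0x9c R3=0xa6 R4=0x63 R5=0xd9  N=0 Z=0
after  6: R0=0xc4 R1=0x3c R2=0xfc R3=0xa6 R4=0x63 R5=0xd9  N=1 Z=0
after  7: R0=0xc4 R1=0x3c R2=0xfc R3=0xa6 R4=0xfc R5=0xd9  N=1 Z=0
after  8: R0=0xc4 R1=0x3c R2=0xff R3=0xa6 R4=0xfc R5=0xd9  N=1 Z=0
after  9: R0=0xc4 R1=0x3c R2=0xff R3=0xa6 R4=0x3c R5=0xd9  N=0 Z=0
after 10: R0=0xc4 R1=0x3c R2=0xff R3=0xa6 R4=0x3c R5=0xfd  N=1 Z=0
after 11: R0=0xc4 R1=0x3c R2=0xff R3=0xa6 R4=0x3c R5=0xbe  N=1 Z=0
-- IRQ taken; context saved, return-PC = 12 --

SAVED = 0x3c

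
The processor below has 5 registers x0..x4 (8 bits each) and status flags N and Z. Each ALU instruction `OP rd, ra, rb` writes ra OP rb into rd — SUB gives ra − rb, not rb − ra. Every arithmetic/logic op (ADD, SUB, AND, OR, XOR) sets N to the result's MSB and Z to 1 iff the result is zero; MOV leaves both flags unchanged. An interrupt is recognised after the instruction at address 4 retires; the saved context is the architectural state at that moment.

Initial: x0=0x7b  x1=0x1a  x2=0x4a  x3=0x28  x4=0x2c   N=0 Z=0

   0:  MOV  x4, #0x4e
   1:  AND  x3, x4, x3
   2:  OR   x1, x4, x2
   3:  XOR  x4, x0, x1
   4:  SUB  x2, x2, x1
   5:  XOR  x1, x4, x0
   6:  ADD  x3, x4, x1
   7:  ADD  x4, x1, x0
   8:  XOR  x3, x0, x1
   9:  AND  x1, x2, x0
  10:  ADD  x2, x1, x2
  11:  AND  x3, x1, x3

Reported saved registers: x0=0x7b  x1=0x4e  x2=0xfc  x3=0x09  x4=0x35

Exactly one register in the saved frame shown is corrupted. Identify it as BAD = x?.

after  0: x0=0x7b x1=0x1a x2=0x4a x3=0x28 x4=0x4e  N=0 Z=0
after  1: x0=0x7b x1=0x1a x2=0x4a x3=0x08 x4=0x4e  N=0 Z=0
after  2: x0=0x7b x1=0x4e x2=0x4a x3=0x08 x4=0x4e  N=0 Z=0
after  3: x0=0x7b x1=0x4e x2=0x4a x3=0x08 x4=0x35  N=0 Z=0
after  4: x0=0x7b x1=0x4e x2=0xfc x3=0x08 x4=0x35  N=1 Z=0
-- IRQ taken; context saved, return-PC = 5 --
mismatch: x3: reported 0x09 vs actual 0x08

BAD = x3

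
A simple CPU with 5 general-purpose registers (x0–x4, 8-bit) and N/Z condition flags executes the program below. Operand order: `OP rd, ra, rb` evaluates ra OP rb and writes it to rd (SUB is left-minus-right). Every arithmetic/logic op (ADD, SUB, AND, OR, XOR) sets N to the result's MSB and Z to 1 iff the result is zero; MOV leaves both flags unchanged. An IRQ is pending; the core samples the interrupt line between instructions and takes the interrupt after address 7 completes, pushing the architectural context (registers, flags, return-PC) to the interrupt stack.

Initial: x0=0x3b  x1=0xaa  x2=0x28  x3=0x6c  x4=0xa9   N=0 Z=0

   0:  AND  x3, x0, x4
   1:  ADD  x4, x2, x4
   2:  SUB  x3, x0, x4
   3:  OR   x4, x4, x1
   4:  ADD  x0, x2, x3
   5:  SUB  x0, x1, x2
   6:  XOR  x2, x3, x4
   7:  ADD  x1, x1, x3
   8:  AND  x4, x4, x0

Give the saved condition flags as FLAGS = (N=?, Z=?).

FLAGS = (N=0, Z=0)

after  0: x0=0x3b x1=0xaa x2=0x28 x3=0x29 x4=0xa9  N=0 Z=0
after  1: x0=0x3b x1=0xaa x2=0x28 x3=0x29 x4=0xd1  N=1 Z=0
after  2: x0=0x3b x1=0xaa x2=0x28 x3=0x6a x4=0xd1  N=0 Z=0
after  3: x0=0x3b x1=0xaa x2=0x28 x3=0x6a x4=0xfb  N=1 Z=0
after  4: x0=0x92 x1=0xaa x2=0x28 x3=0x6a x4=0xfb  N=1 Z=0
after  5: x0=0x82 x1=0xaa x2=0x28 x3=0x6a x4=0xfb  N=1 Z=0
after  6: x0=0x82 x1=0xaa x2=0x91 x3=0x6a x4=0xfb  N=1 Z=0
after  7: x0=0x82 x1=0x14 x2=0x91 x3=0x6a x4=0xfb  N=0 Z=0
-- IRQ taken; context saved, return-PC = 8 --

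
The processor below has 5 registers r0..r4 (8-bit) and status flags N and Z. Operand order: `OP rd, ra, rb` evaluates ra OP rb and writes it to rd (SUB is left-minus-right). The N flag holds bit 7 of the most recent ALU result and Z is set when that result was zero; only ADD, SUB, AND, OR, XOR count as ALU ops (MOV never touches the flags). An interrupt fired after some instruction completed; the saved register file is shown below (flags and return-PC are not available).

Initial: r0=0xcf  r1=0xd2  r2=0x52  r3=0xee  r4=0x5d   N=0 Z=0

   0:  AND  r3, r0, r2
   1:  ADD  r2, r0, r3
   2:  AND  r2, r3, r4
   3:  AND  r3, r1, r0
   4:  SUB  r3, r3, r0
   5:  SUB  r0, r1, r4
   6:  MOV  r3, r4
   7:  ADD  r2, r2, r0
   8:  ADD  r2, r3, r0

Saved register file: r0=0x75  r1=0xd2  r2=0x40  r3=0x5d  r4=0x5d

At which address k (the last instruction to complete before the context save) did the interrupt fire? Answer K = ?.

after  0: r0=0xcf r1=0xd2 r2=0x52 r3=0x42 r4=0x5d  N=0 Z=0
after  1: r0=0xcf r1=0xd2 r2=0x11 r3=0x42 r4=0x5d  N=0 Z=0
after  2: r0=0xcf r1=0xd2 r2=0x40 r3=0x42 r4=0x5d  N=0 Z=0
after  3: r0=0xcf r1=0xd2 r2=0x40 r3=0xc2 r4=0x5d  N=1 Z=0
after  4: r0=0xcf r1=0xd2 r2=0x40 r3=0xf3 r4=0x5d  N=1 Z=0
after  5: r0=0x75 r1=0xd2 r2=0x40 r3=0xf3 r4=0x5d  N=0 Z=0
after  6: r0=0x75 r1=0xd2 r2=0x40 r3=0x5d r4=0x5d  N=0 Z=0
-- IRQ taken; context saved, return-PC = 7 --

K = 6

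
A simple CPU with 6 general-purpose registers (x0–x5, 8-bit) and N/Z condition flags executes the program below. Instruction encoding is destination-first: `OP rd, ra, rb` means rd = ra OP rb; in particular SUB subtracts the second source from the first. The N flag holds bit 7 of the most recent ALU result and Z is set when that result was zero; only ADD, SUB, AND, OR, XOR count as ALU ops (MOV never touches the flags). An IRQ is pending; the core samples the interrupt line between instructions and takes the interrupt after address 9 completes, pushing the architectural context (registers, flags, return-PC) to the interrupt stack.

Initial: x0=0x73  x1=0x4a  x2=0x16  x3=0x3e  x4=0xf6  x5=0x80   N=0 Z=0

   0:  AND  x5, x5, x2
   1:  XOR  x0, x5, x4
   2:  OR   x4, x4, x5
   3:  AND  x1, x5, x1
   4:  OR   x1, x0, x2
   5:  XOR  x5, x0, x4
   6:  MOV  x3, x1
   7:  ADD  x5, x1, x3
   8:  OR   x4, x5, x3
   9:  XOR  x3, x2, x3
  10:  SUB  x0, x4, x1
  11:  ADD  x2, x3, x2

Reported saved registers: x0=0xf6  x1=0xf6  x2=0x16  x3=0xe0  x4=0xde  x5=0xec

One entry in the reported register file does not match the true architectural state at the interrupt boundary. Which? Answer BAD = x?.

after  0: x0=0x73 x1=0x4a x2=0x16 x3=0x3e x4=0xf6 x5=0x00  N=0 Z=1
after  1: x0=0xf6 x1=0x4a x2=0x16 x3=0x3e x4=0xf6 x5=0x00  N=1 Z=0
after  2: x0=0xf6 x1=0x4a x2=0x16 x3=0x3e x4=0xf6 x5=0x00  N=1 Z=0
after  3: x0=0xf6 x1=0x00 x2=0x16 x3=0x3e x4=0xf6 x5=0x00  N=0 Z=1
after  4: x0=0xf6 x1=0xf6 x2=0x16 x3=0x3e x4=0xf6 x5=0x00  N=1 Z=0
after  5: x0=0xf6 x1=0xf6 x2=0x16 x3=0x3e x4=0xf6 x5=0x00  N=0 Z=1
after  6: x0=0xf6 x1=0xf6 x2=0x16 x3=0xf6 x4=0xf6 x5=0x00  N=0 Z=1
after  7: x0=0xf6 x1=0xf6 x2=0x16 x3=0xf6 x4=0xf6 x5=0xec  N=1 Z=0
after  8: x0=0xf6 x1=0xf6 x2=0x16 x3=0xf6 x4=0xfe x5=0xec  N=1 Z=0
after  9: x0=0xf6 x1=0xf6 x2=0x16 x3=0xe0 x4=0xfe x5=0xec  N=1 Z=0
-- IRQ taken; context saved, return-PC = 10 --
mismatch: x4: reported 0xde vs actual 0xfe

BAD = x4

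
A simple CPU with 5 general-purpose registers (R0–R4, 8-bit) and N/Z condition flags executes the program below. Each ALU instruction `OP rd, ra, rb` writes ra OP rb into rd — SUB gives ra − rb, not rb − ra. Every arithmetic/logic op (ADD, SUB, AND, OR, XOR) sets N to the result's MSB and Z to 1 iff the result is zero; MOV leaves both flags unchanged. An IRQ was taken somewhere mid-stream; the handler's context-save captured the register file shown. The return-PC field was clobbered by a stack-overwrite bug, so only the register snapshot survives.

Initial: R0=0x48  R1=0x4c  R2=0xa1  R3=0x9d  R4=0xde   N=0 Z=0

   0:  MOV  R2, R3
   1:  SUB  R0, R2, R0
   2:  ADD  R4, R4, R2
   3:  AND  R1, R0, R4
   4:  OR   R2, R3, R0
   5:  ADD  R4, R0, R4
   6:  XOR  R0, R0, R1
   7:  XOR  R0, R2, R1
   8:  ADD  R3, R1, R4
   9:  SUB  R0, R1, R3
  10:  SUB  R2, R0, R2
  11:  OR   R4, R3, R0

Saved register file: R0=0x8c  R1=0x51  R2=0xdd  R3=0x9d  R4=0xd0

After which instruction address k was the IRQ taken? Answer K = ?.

K = 7

after  0: R0=0x48 R1=0x4c R2=0x9d R3=0x9d R4=0xde  N=0 Z=0
after  1: R0=0x55 R1=0x4c R2=0x9d R3=0x9d R4=0xde  N=0 Z=0
after  2: R0=0x55 R1=0x4c R2=0x9d R3=0x9d R4=0x7b  N=0 Z=0
after  3: R0=0x55 R1=0x51 R2=0x9d R3=0x9d R4=0x7b  N=0 Z=0
after  4: R0=0x55 R1=0x51 R2=0xdd R3=0x9d R4=0x7b  N=1 Z=0
after  5: R0=0x55 R1=0x51 R2=0xdd R3=0x9d R4=0xd0  N=1 Z=0
after  6: R0=0x04 R1=0x51 R2=0xdd R3=0x9d R4=0xd0  N=0 Z=0
after  7: R0=0x8c R1=0x51 R2=0xdd R3=0x9d R4=0xd0  N=1 Z=0
-- IRQ taken; context saved, return-PC = 8 --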